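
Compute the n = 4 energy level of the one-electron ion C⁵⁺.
-30.61 eV

For hydrogen-like ions, the energy levels scale with Z²:
E_n = -13.6057 Z² / n² eV

For C⁵⁺ (Z = 6) at n = 4:
E_4 = -13.6057 × 6² / 4²
E_4 = -13.6057 × 36 / 16
E_4 = -489.8052 / 16
E_4 = -30.61 eV

The energy is 36 times more negative than hydrogen at the same n due to the stronger nuclear charge.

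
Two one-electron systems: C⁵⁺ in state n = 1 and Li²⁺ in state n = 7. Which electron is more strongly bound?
C⁵⁺ at n = 1 (E = -489.80520 eV)

Using E_n = -13.6057 Z² / n² eV:

C⁵⁺ (Z = 6) at n = 1:
E = -13.6057 × 6² / 1² = -13.6057 × 36 / 1 = -489.80520000 eV

Li²⁺ (Z = 3) at n = 7:
E = -13.6057 × 3² / 7² = -13.6057 × 9 / 49 = -2.49900612 eV

Since -489.80520000 eV < -2.49900612 eV,
C⁵⁺ at n = 1 is more tightly bound (requires more energy to ionize).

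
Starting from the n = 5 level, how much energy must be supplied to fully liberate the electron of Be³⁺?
8.70765 eV

The ionization energy is the energy needed to remove the electron completely (n → ∞).

For a hydrogen-like ion with Z = 4, E_n = -13.6057 Z² / n² eV.

At n = 5: E_5 = -13.6057 × 4² / 5² = -8.70764800 eV
At n = ∞: E_∞ = 0 eV

Ionization energy = E_∞ - E_5 = 0 - (-8.70764800) = 8.70764800 eV
Ionization energy ≈ 8.70765 eV

This is also called the binding energy of the electron in state n = 5.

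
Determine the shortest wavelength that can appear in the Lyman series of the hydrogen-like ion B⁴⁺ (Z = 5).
3.65 nm

The series limit corresponds to the transition from n = ∞ to n = 1.
This is the highest energy (shortest wavelength) transition in the Lyman series.

E_∞ = 0 eV
E_1 = -13.6057 × 5² / 1² = -340.1425 eV

Energy at series limit:
ΔE = E_∞ - E_1 = 0 - (-340.1425) = 340.1425 eV
λ = hc/E = 1239.84 eV·nm / 340.1425 eV = 3.65 nm

This energy equals the ionization energy from the n = 1 state of B⁴⁺.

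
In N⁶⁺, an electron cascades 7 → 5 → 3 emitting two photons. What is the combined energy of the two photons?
60.469778 eV

The energy levels of N⁶⁺ are E_n = -13.6057 × 7² / n² eV.

First transition (7 → 5):
ΔE₁ = |E_5 - E_7|
ΔE₁ = |-26.667172000000 - (-13.605700000000)| = 13.061472000 eV

Second transition (5 → 3):
ΔE₂ = |E_3 - E_5|
ΔE₂ = |-74.075477777778 - (-26.667172000000)| = 47.408305778 eV

Total energy released:
E_total = ΔE₁ + ΔE₂ = 13.061472000 + 47.408305778 = 60.469778 eV

Note: This equals the direct transition 7 → 3: 60.469778 eV ✓
Energy is conserved regardless of the path taken.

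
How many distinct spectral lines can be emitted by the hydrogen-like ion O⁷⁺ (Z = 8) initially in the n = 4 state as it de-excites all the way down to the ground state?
6

The electron can occupy levels n = 1, 2, ..., 4 during de-excitation — that is m = 4 - 1 + 1 = 4 distinct levels.

The number of distinct spectral lines equals the number of ways to choose 2 of these m levels (each pair gives one possible emission transition):

Number of lines = m(m-1)/2 = 4×3/2 = 6

These correspond to all possible transitions between the 4 levels:
4 → 3, 4 → 2, 4 → 1, 3 → 2, 3 → 1, 2 → 1

Each transition produces a photon with a unique energy (and thus wavelength). This count does not depend on Z.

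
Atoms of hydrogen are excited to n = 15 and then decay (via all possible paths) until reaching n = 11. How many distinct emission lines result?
10

The electron can occupy levels n = 11, 12, ..., 15 during de-excitation — that is m = 15 - 11 + 1 = 5 distinct levels.

The number of distinct spectral lines equals the number of ways to choose 2 of these m levels (each pair gives one possible emission transition):

Number of lines = m(m-1)/2 = 5×4/2 = 10

These correspond to all possible transitions between the 5 levels:
15 → 14, 15 → 13, 15 → 12, 15 → 11, 14 → 13, 14 → 12, 14 → 11, 13 → 12...

Each transition produces a photon with a unique energy (and thus wavelength). This count does not depend on Z.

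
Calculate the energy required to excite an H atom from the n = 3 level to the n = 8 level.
1.29916 eV

The energy levels of a hydrogen-like atom are E_n = -13.6057 eV / n².

Energy at n = 3: E_3 = -13.6057 / 3² = -1.51174444 eV
Energy at n = 8: E_8 = -13.6057 / 8² = -0.21258906 eV

The excitation energy is the difference:
ΔE = E_8 - E_3
ΔE = -0.21258906 - (-1.51174444)
ΔE = 1.29916 eV

Since this is positive, energy must be absorbed (photon absorption).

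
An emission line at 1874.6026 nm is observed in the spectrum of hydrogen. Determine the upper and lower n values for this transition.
n = 4 → n = 3

First, find the photon energy from the wavelength (hc = 1239.84 eV·nm):
E = hc/λ = 1239.84 eV·nm / 1874.6026 nm = 0.66138818 eV

The energy levels of hydrogen satisfy E_n = -13.6057 / n² eV, so an emission n_i → n_f releases
ΔE = 13.6057 × (1/n_f² − 1/n_i²) eV.

Setting ΔE equal to the photon energy:
1/n_f² − 1/n_i² = 0.66138818 / 13.6057 = 0.048611110

Since 1/n_i² must be positive, we need 1/n_f² > 0.048611110, i.e. n_f ≤ 4. For each allowed n_f, solve n_i = (1/n_f² − 0.048611110)^(−1/2) and check whether it is a whole number:
  n_f = 1: 1/n_i² = 1.000000000 − 0.048611110 = 0.951388890 → n_i = 1.025  (not an integer) ✗
  n_f = 2: 1/n_i² = 0.250000000 − 0.048611110 = 0.201388890 → n_i = 2.228  (not an integer) ✗
  n_f = 3: 1/n_i² = 0.111111111 − 0.048611110 = 0.062500001 → n_i = 4.000  → integer, n_i = 4 ✓
  n_f = 4: 1/n_i² = 0.062500000 − 0.048611110 = 0.013888890 → n_i = 8.485  (not an integer) ✗

Only n_f = 3 gives an integer upper level, n_i = 4.

The transition is from n = 4 to n = 3 (emission).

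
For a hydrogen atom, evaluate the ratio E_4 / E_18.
20.25

Using E_n = -13.6057 Z² / n² eV with Z = 1:

E_4 = -13.6057 / 4² = -13.6057 / 16 = -0.85035625 eV
E_18 = -13.6057 / 18² = -13.6057 / 324 = -0.04199290 eV

The ratio is:
E_4/E_18 = (-0.85035625) / (-0.04199290)
E_4/E_18 = (-13.6057/16) / (-13.6057/324)
E_4/E_18 = 324/16
E_4/E_18 = 20.25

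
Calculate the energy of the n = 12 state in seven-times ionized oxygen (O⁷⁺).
-6.047 eV

For hydrogen-like ions, the energy levels scale with Z²:
E_n = -13.6057 Z² / n² eV

For O⁷⁺ (Z = 8) at n = 12:
E_12 = -13.6057 × 8² / 12²
E_12 = -13.6057 × 64 / 144
E_12 = -870.7648 / 144
E_12 = -6.047 eV

The energy is 64 times more negative than hydrogen at the same n due to the stronger nuclear charge.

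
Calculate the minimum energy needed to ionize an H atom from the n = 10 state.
0.1361 eV

The ionization energy is the energy needed to remove the electron completely (n → ∞).

For hydrogen, E_n = -13.6057 eV / n².

At n = 10: E_10 = -13.6057 / 10² = -0.1360570 eV
At n = ∞: E_∞ = 0 eV

Ionization energy = E_∞ - E_10 = 0 - (-0.1360570) = 0.1360570 eV
Ionization energy ≈ 0.1361 eV

This is also called the binding energy of the electron in state n = 10.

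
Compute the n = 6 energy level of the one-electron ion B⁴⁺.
-9.4484 eV

For hydrogen-like ions, the energy levels scale with Z²:
E_n = -13.6057 Z² / n² eV

For B⁴⁺ (Z = 5) at n = 6:
E_6 = -13.6057 × 5² / 6²
E_6 = -13.6057 × 25 / 36
E_6 = -340.1425 / 36
E_6 = -9.4484 eV

The energy is 25 times more negative than hydrogen at the same n due to the stronger nuclear charge.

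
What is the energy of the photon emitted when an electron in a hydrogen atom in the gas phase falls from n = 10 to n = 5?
0.40817 eV

The energy levels are E_n = -13.6057 eV / n².

Energy at n = 10: E_10 = -13.6057 / 10² = -0.13605700 eV
Energy at n = 5: E_5 = -13.6057 / 5² = -0.54422800 eV

For emission (electron falling to lower state), the photon energy is:
E_photon = E_10 - E_5 = |-0.13605700 - (-0.54422800)|
E_photon = 0.40817 eV

This energy is carried away by the emitted photon.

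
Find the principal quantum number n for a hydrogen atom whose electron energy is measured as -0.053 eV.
n = 16

The exact energy levels follow E_n = -13.6057 eV / n².

The measured value (-0.053 eV) is reported to only 2 significant figures, so we must test candidate n values and see which one matches to that precision.

Candidate energies:
  n = 14:  E = -13.6057/14² = -0.06942 eV
  n = 15:  E = -13.6057/15² = -0.06047 eV
  n = 16:  E = -13.6057/16² = -0.05315 eV  ← matches
  n = 17:  E = -13.6057/17² = -0.04708 eV
  n = 18:  E = -13.6057/18² = -0.04199 eV

Checking against the measurement of -0.053 eV (2 sig figs), only n = 16 agrees:
E_16 = -0.05315 eV, which rounds to -0.053 eV ✓

Therefore n = 16.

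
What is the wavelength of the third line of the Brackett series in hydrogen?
2164.94504 nm

The lines of a series are numbered from the longest wavelength (smallest ΔE) outward; the third line is the transition from n = n_f + 3 to n_f.
The Brackett series has all transitions ending at n_f = 4.

For H, the third line (γ-line) is the jump from n = 7 to n = 4:
E_7 = -13.6057 / 7² = -0.27766734694 eV
E_4 = -13.6057 / 4² = -0.85035625000 eV
ΔE = E_7 - E_4 = 0.57268890306 eV

λ = hc/E = 1239.84 eV·nm / 0.57268890306 eV
λ = 2164.94504 nm

This is the γ-line of the Brackett series in H.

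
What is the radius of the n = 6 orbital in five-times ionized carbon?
0.3175 nm (or 3.1751 Å)

The Bohr radius formula is:
r_n = n² a₀ / Z

where a₀ = 0.0529177 nm is the Bohr radius.

For C⁵⁺ (Z = 6) at n = 6:
r_6 = 6² × 0.0529177 nm / 6
r_6 = 36 × 0.0529177 nm / 6
r_6 = 1.90504 nm / 6
r_6 = 0.3175 nm

The electron orbits at approximately 0.3175 nm from the nucleus.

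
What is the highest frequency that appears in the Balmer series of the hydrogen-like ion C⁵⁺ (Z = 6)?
2.96086e+16 Hz

The series limit corresponds to the transition from n = ∞ to n = 2.
This is the highest energy (shortest wavelength) transition in the Balmer series.

E_∞ = 0 eV
E_2 = -13.6057 × 6² / 2² = -122.451300 eV

Energy at series limit:
ΔE = E_∞ - E_2 = 0 - (-122.451300) = 122.451300 eV
E = 122.451300 eV × (1.602177 × 10⁻¹⁹ J/eV) = 1.9618866e-17 J
f = E/h = 1.9618866e-17 J / (6.62607 × 10⁻³⁴ J·s) = 2.96086e+16 Hz

This energy equals the ionization energy from the n = 2 state of C⁵⁺.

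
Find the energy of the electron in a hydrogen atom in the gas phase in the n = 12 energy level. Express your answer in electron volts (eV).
-0.09 eV

The energy levels of a hydrogen-like atom are given by:
E_n = -13.6057 eV / n²

For n = 12:
E_12 = -13.6057 eV / 12²
E_12 = -13.6057 eV / 144
E_12 = -0.09 eV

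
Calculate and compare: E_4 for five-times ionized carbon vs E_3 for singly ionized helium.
C⁵⁺ at n = 4 (E = -30.61 eV)

Using E_n = -13.6057 Z² / n² eV:

C⁵⁺ (Z = 6) at n = 4:
E = -13.6057 × 6² / 4² = -13.6057 × 36 / 16 = -30.61283 eV

He⁺ (Z = 2) at n = 3:
E = -13.6057 × 2² / 3² = -13.6057 × 4 / 9 = -6.04698 eV

Since -30.61283 eV < -6.04698 eV,
C⁵⁺ at n = 4 is more tightly bound (requires more energy to ionize).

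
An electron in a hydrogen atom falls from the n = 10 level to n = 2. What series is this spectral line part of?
Balmer series

The spectral series in hydrogen are named based on the final (lower) energy level:
- Lyman series: n_final = 1 (ultraviolet)
- Balmer series: n_final = 2 (visible/near-UV)
- Paschen series: n_final = 3 (infrared)
- Brackett series: n_final = 4 (infrared)
- Pfund series: n_final = 5 (far infrared)

Since this transition ends at n = 2, it belongs to the Balmer series.

For reference, this 10 → 2 line has photon energy
ΔE = 13.6057 eV × (1/2² - 1/10²) = 3.2653680 eV,
corresponding to wavelength λ = hc/ΔE = 1239.84 eV·nm / 3.2653680 eV = 379.694 nm in the visible/near-UV region.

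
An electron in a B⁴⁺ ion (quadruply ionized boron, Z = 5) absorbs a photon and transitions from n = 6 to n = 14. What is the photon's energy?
7.71298 eV

The energy levels of a hydrogen-like atom are E_n = -13.6057 Z² eV / n².

Energy at n = 6: E_6 = -13.6057 × 5² / 6² = -9.44840278 eV
Energy at n = 14: E_14 = -13.6057 × 5² / 14² = -1.73542092 eV

The excitation energy is the difference:
ΔE = E_14 - E_6
ΔE = -1.73542092 - (-9.44840278)
ΔE = 7.71298 eV

Since this is positive, energy must be absorbed (photon absorption).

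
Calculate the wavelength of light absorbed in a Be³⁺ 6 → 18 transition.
230.66399 nm

First, find the transition energy using E_n = -13.6057 Z² / n² eV:
E_6 = -13.6057 × 4² / 6² = -6.046977778 eV
E_18 = -13.6057 × 4² / 18² = -0.671886420 eV

Photon energy: |ΔE| = |E_18 - E_6| = 5.375091358 eV

Convert to wavelength using E = hc/λ with hc = 1239.84 eV·nm:
λ = hc/E = 1239.84 eV·nm / 5.375091358 eV
λ = 230.66399 nm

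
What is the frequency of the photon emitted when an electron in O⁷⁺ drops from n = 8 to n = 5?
5.13e+15 Hz

First, find the transition energy:
E_8 = -13.6057 × 8² / 8² = -13.605700 eV
E_5 = -13.6057 × 8² / 5² = -34.830592 eV
|ΔE| = |E_5 - E_8| = 21.224892 eV

Convert to Joules: E = 21.224892 eV × (1.602177 × 10⁻¹⁹ J/eV) = 3.4006e-18 J

Using E = hf:
f = E/h = 3.4006e-18 J / (6.62607 × 10⁻³⁴ J·s)
f = 5.13e+15 Hz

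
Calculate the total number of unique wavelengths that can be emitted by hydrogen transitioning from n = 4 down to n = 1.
6

The electron can occupy levels n = 1, 2, ..., 4 during de-excitation — that is m = 4 - 1 + 1 = 4 distinct levels.

The number of distinct spectral lines equals the number of ways to choose 2 of these m levels (each pair gives one possible emission transition):

Number of lines = m(m-1)/2 = 4×3/2 = 6

These correspond to all possible transitions between the 4 levels:
4 → 3, 4 → 2, 4 → 1, 3 → 2, 3 → 1, 2 → 1

Each transition produces a photon with a unique energy (and thus wavelength). This count does not depend on Z.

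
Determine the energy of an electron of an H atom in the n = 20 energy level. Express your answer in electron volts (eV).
-0.0340 eV

The energy levels of a hydrogen-like atom are given by:
E_n = -13.6057 eV / n²

For n = 20:
E_20 = -13.6057 eV / 20²
E_20 = -13.6057 eV / 400
E_20 = -0.0340 eV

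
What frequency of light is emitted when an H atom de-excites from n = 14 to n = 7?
5.035e+13 Hz

First, find the transition energy:
E_14 = -13.6057 / 14² = -0.0694168 eV
E_7 = -13.6057 / 7² = -0.2776673 eV
|ΔE| = |E_7 - E_14| = 0.2082505 eV

Convert to Joules: E = 0.2082505 eV × (1.602177 × 10⁻¹⁹ J/eV) = 3.33654e-20 J

Using E = hf:
f = E/h = 3.33654e-20 J / (6.62607 × 10⁻³⁴ J·s)
f = 5.035e+13 Hz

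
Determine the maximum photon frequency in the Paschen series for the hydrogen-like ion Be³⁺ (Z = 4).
5.84861e+15 Hz

The series limit corresponds to the transition from n = ∞ to n = 3.
This is the highest energy (shortest wavelength) transition in the Paschen series.

E_∞ = 0 eV
E_3 = -13.6057 × 4² / 3² = -24.1879111 eV

Energy at series limit:
ΔE = E_∞ - E_3 = 0 - (-24.1879111) = 24.1879111 eV
E = 24.1879111 eV × (1.602177 × 10⁻¹⁹ J/eV) = 3.8753315e-18 J
f = E/h = 3.8753315e-18 J / (6.62607 × 10⁻³⁴ J·s) = 5.84861e+15 Hz

This energy equals the ionization energy from the n = 3 state of Be³⁺.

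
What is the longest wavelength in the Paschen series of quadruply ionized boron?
74.984 nm

The longest wavelength corresponds to the smallest energy transition in the series.
The Paschen series has all transitions ending at n_f = 3.

For B⁴⁺ (Z = 5), the first line (α-line) is the jump from n = 4 to n = 3:
E_4 = -13.6057 × 5² / 4² = -21.25891 eV
E_3 = -13.6057 × 5² / 3² = -37.79361 eV
ΔE = E_4 - E_3 = 16.53470 eV

λ = hc/E = 1239.84 eV·nm / 16.53470 eV
λ = 74.984 nm

This is the α-line of the Paschen series in B⁴⁺.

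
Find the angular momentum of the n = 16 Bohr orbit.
1.6873e-33 J·s (or 16ℏ)

In the Bohr model, angular momentum is quantized:
L = nℏ

where ℏ = h/(2π) = 1.054572e-34 J·s

For n = 16:
L = 16 × 1.054572e-34 J·s
L = 1.6873e-33 J·s

This can also be written as L = 16ℏ.
The angular momentum is an integer multiple of the reduced Planck constant.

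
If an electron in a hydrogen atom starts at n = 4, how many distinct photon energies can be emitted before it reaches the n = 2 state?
3

The electron can occupy levels n = 2, 3, ..., 4 during de-excitation — that is m = 4 - 2 + 1 = 3 distinct levels.

The number of distinct spectral lines equals the number of ways to choose 2 of these m levels (each pair gives one possible emission transition):

Number of lines = m(m-1)/2 = 3×2/2 = 3

These correspond to all possible transitions between the 3 levels:
4 → 3, 4 → 2, 3 → 2

Each transition produces a photon with a unique energy (and thus wavelength). This count does not depend on Z.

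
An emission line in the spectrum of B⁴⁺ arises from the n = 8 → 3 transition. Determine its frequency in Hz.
7.8534e+15 Hz

First, find the transition energy:
E_8 = -13.6057 × 5² / 8² = -5.314727 eV
E_3 = -13.6057 × 5² / 3² = -37.793611 eV
|ΔE| = |E_3 - E_8| = 32.478884 eV

Convert to Joules: E = 32.478884 eV × (1.602177 × 10⁻¹⁹ J/eV) = 5.203692e-18 J

Using E = hf:
f = E/h = 5.203692e-18 J / (6.62607 × 10⁻³⁴ J·s)
f = 7.8534e+15 Hz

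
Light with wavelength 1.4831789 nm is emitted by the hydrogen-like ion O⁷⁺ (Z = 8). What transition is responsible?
n = 5 → n = 1

First, find the photon energy from the wavelength (hc = 1239.84 eV·nm):
E = hc/λ = 1239.84 eV·nm / 1.4831789 nm = 835.93422 eV

The energy levels of O⁷⁺ satisfy E_n = -13.6057 × 8² / n² eV, so an emission n_i → n_f releases
ΔE = 13.6057 × 8² × (1/n_f² − 1/n_i²) eV.

Setting ΔE equal to the photon energy:
1/n_f² − 1/n_i² = 835.93422 / (13.6057 × 8²) = 0.96000001

Since 1/n_i² must be positive, we need 1/n_f² > 0.96000001, i.e. n_f ≤ 1. For each allowed n_f, solve n_i = (1/n_f² − 0.96000001)^(−1/2) and check whether it is a whole number:
  n_f = 1: 1/n_i² = 1.00000000 − 0.96000001 = 0.03999999 → n_i = 5.000  → integer, n_i = 5 ✓

Only n_f = 1 gives an integer upper level, n_i = 5.

The transition is from n = 5 to n = 1 (emission).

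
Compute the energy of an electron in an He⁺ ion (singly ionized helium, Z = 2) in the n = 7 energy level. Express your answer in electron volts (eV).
-1.1107 eV

The energy levels of a hydrogen-like atom are given by:
E_n = -13.6057 Z² / n² eV  (with Z = 2 for He⁺)

For n = 7:
E_7 = -13.6057 × 2² / 7²
E_7 = -13.6057 × 4 / 49
E_7 = -1.1107 eV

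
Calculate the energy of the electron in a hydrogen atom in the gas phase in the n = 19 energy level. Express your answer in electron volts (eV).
-0.03769 eV

The energy levels of a hydrogen-like atom are given by:
E_n = -13.6057 eV / n²

For n = 19:
E_19 = -13.6057 eV / 19²
E_19 = -13.6057 eV / 361
E_19 = -0.03769 eV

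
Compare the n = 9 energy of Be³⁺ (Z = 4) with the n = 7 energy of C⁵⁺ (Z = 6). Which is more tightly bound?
C⁵⁺ at n = 7 (E = -9.996 eV)

Using E_n = -13.6057 Z² / n² eV:

Be³⁺ (Z = 4) at n = 9:
E = -13.6057 × 4² / 9² = -13.6057 × 16 / 81 = -2.687546 eV

C⁵⁺ (Z = 6) at n = 7:
E = -13.6057 × 6² / 7² = -13.6057 × 36 / 49 = -9.996024 eV

Since -9.996024 eV < -2.687546 eV,
C⁵⁺ at n = 7 is more tightly bound (requires more energy to ionize).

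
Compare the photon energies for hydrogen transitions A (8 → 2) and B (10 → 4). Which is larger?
8 → 2

Calculate the energy for each transition:

Transition 8 → 2:
ΔE₁ = |E_2 - E_8| = |-13.6057/2² - (-13.6057/8²)|
ΔE₁ = |-3.401425000000 - (-0.212589062500)| = 3.188835938 eV

Transition 10 → 4:
ΔE₂ = |E_4 - E_10| = |-13.6057/4² - (-13.6057/10²)|
ΔE₂ = |-0.850356250000 - (-0.136057000000)| = 0.714299250 eV

Since 3.188835938 eV > 0.714299250 eV, the transition 8 → 2 emits the more energetic photon.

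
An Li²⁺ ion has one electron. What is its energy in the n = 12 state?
-0.85036 eV

For hydrogen-like ions, the energy levels scale with Z²:
E_n = -13.6057 Z² / n² eV

For Li²⁺ (Z = 3) at n = 12:
E_12 = -13.6057 × 3² / 12²
E_12 = -13.6057 × 9 / 144
E_12 = -122.4513 / 144
E_12 = -0.85036 eV

The energy is 9 times more negative than hydrogen at the same n due to the stronger nuclear charge.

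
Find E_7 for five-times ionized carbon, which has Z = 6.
-9.9960 eV

For hydrogen-like ions, the energy levels scale with Z²:
E_n = -13.6057 Z² / n² eV

For C⁵⁺ (Z = 6) at n = 7:
E_7 = -13.6057 × 6² / 7²
E_7 = -13.6057 × 36 / 49
E_7 = -489.8052 / 49
E_7 = -9.9960 eV

The energy is 36 times more negative than hydrogen at the same n due to the stronger nuclear charge.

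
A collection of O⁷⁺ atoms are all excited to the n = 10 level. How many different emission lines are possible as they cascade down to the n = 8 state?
3

The electron can occupy levels n = 8, 9, ..., 10 during de-excitation — that is m = 10 - 8 + 1 = 3 distinct levels.

The number of distinct spectral lines equals the number of ways to choose 2 of these m levels (each pair gives one possible emission transition):

Number of lines = m(m-1)/2 = 3×2/2 = 3

These correspond to all possible transitions between the 3 levels:
10 → 9, 10 → 8, 9 → 8

Each transition produces a photon with a unique energy (and thus wavelength). This count does not depend on Z.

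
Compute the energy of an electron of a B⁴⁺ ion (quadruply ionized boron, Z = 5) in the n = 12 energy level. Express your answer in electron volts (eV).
-2.362 eV

The energy levels of a hydrogen-like atom are given by:
E_n = -13.6057 Z² / n² eV  (with Z = 5 for B⁴⁺)

For n = 12:
E_12 = -13.6057 × 5² / 12²
E_12 = -13.6057 × 25 / 144
E_12 = -2.362 eV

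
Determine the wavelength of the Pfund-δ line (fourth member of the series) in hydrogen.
3295.19981 nm

The lines of a series are numbered from the longest wavelength (smallest ΔE) outward; the fourth line is the transition from n = n_f + 4 to n_f.
The Pfund series has all transitions ending at n_f = 5.

For H, the fourth line (δ-line) is the jump from n = 9 to n = 5:
E_9 = -13.6057 / 9² = -0.16797160494 eV
E_5 = -13.6057 / 5² = -0.54422800000 eV
ΔE = E_9 - E_5 = 0.37625639506 eV

λ = hc/E = 1239.84 eV·nm / 0.37625639506 eV
λ = 3295.19981 nm

This is the δ-line of the Pfund series in H.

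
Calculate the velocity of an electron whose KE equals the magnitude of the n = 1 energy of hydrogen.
2.1877e+06 m/s (or 0.7297% of c)

The binding energy at n = 1 for hydrogen is:
E_1 = -13.6057/1² = -13.605700 eV
|E_1| = 13.605700 eV

Convert to Joules:
KE = 13.605700 eV × (1.602177 × 10⁻¹⁹ J/eV) = 2.179874e-18 J

Using KE = ½mv²:
v = √(2·KE/m_e)
v = √(2 × 2.179874e-18 J / 9.10938 × 10⁻³¹ kg)
v = 2.1877e+06 m/s

This is approximately 0.7297% the speed of light.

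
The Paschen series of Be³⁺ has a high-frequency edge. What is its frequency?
5.8486e+15 Hz

The series limit corresponds to the transition from n = ∞ to n = 3.
This is the highest energy (shortest wavelength) transition in the Paschen series.

E_∞ = 0 eV
E_3 = -13.6057 × 4² / 3² = -24.187911 eV

Energy at series limit:
ΔE = E_∞ - E_3 = 0 - (-24.187911) = 24.187911 eV
E = 24.187911 eV × (1.602177 × 10⁻¹⁹ J/eV) = 3.875331e-18 J
f = E/h = 3.875331e-18 J / (6.62607 × 10⁻³⁴ J·s) = 5.8486e+15 Hz

This energy equals the ionization energy from the n = 3 state of Be³⁺.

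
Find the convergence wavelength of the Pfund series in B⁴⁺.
91.127 nm

The series limit corresponds to the transition from n = ∞ to n = 5.
This is the highest energy (shortest wavelength) transition in the Pfund series.

E_∞ = 0 eV
E_5 = -13.6057 × 5² / 5² = -13.60570 eV

Energy at series limit:
ΔE = E_∞ - E_5 = 0 - (-13.60570) = 13.60570 eV
λ = hc/E = 1239.84 eV·nm / 13.60570 eV = 91.127 nm

This energy equals the ionization energy from the n = 5 state of B⁴⁺.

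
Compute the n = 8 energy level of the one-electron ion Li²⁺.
-1.913302 eV

For hydrogen-like ions, the energy levels scale with Z²:
E_n = -13.6057 Z² / n² eV

For Li²⁺ (Z = 3) at n = 8:
E_8 = -13.6057 × 3² / 8²
E_8 = -13.6057 × 9 / 64
E_8 = -122.4513 / 64
E_8 = -1.913302 eV

The energy is 9 times more negative than hydrogen at the same n due to the stronger nuclear charge.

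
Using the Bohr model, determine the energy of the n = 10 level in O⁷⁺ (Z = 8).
-8.71 eV

For hydrogen-like ions, the energy levels scale with Z²:
E_n = -13.6057 Z² / n² eV

For O⁷⁺ (Z = 8) at n = 10:
E_10 = -13.6057 × 8² / 10²
E_10 = -13.6057 × 64 / 100
E_10 = -870.7648 / 100
E_10 = -8.71 eV

The energy is 64 times more negative than hydrogen at the same n due to the stronger nuclear charge.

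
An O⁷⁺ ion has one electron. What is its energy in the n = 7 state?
-17.7707 eV

For hydrogen-like ions, the energy levels scale with Z²:
E_n = -13.6057 Z² / n² eV

For O⁷⁺ (Z = 8) at n = 7:
E_7 = -13.6057 × 8² / 7²
E_7 = -13.6057 × 64 / 49
E_7 = -870.7648 / 49
E_7 = -17.7707 eV

The energy is 64 times more negative than hydrogen at the same n due to the stronger nuclear charge.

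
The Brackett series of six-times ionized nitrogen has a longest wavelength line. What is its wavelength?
82.65 nm

The longest wavelength corresponds to the smallest energy transition in the series.
The Brackett series has all transitions ending at n_f = 4.

For N⁶⁺ (Z = 7), the first line (α-line) is the jump from n = 5 to n = 4:
E_5 = -13.6057 × 7² / 5² = -26.6672 eV
E_4 = -13.6057 × 7² / 4² = -41.6675 eV
ΔE = E_5 - E_4 = 15.0003 eV

λ = hc/E = 1239.84 eV·nm / 15.0003 eV
λ = 82.65 nm

This is the α-line of the Brackett series in N⁶⁺.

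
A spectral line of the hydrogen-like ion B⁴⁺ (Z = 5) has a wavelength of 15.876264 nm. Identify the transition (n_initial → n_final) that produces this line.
n = 7 → n = 2

First, find the photon energy from the wavelength (hc = 1239.84 eV·nm):
E = hc/λ = 1239.84 eV·nm / 15.876264 nm = 78.093939 eV

The energy levels of B⁴⁺ satisfy E_n = -13.6057 × 5² / n² eV, so an emission n_i → n_f releases
ΔE = 13.6057 × 5² × (1/n_f² − 1/n_i²) eV.

Setting ΔE equal to the photon energy:
1/n_f² − 1/n_i² = 78.093939 / (13.6057 × 5²) = 0.22959183

Since 1/n_i² must be positive, we need 1/n_f² > 0.22959183, i.e. n_f ≤ 2. For each allowed n_f, solve n_i = (1/n_f² − 0.22959183)^(−1/2) and check whether it is a whole number:
  n_f = 1: 1/n_i² = 1.00000000 − 0.22959183 = 0.77040817 → n_i = 1.139  (not an integer) ✗
  n_f = 2: 1/n_i² = 0.25000000 − 0.22959183 = 0.02040817 → n_i = 7.000  → integer, n_i = 7 ✓

Only n_f = 2 gives an integer upper level, n_i = 7.

The transition is from n = 7 to n = 2 (emission).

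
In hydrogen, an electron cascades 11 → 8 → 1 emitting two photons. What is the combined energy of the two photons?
13.49 eV

The energy levels of hydrogen are E_n = -13.6057 / n² eV.

First transition (11 → 8):
ΔE₁ = |E_8 - E_11|
ΔE₁ = |-0.21258906 - (-0.11244380)| = 0.10015 eV

Second transition (8 → 1):
ΔE₂ = |E_1 - E_8|
ΔE₂ = |-13.60570000 - (-0.21258906)| = 13.39311 eV

Total energy released:
E_total = ΔE₁ + ΔE₂ = 0.10015 + 13.39311 = 13.49 eV

Note: This equals the direct transition 11 → 1: 13.49 eV ✓
Energy is conserved regardless of the path taken.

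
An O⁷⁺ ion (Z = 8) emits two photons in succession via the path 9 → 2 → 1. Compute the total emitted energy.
860.015 eV

The energy levels of O⁷⁺ are E_n = -13.6057 × 8² / n² eV.

First transition (9 → 2):
ΔE₁ = |E_2 - E_9|
ΔE₁ = |-217.691200000 - (-10.750182716)| = 206.941017 eV

Second transition (2 → 1):
ΔE₂ = |E_1 - E_2|
ΔE₂ = |-870.764800000 - (-217.691200000)| = 653.073600 eV

Total energy released:
E_total = ΔE₁ + ΔE₂ = 206.941017 + 653.073600 = 860.015 eV

Note: This equals the direct transition 9 → 1: 860.015 eV ✓
Energy is conserved regardless of the path taken.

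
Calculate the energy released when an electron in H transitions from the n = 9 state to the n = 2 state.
3.23 eV

The energy levels are E_n = -13.6057 eV / n².

Energy at n = 9: E_9 = -13.6057 / 9² = -0.16797 eV
Energy at n = 2: E_2 = -13.6057 / 2² = -3.40143 eV

For emission (electron falling to lower state), the photon energy is:
E_photon = E_9 - E_2 = |-0.16797 - (-3.40143)|
E_photon = 3.23 eV

This energy is carried away by the emitted photon.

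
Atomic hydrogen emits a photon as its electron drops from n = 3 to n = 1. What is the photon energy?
12.094 eV

The energy levels are E_n = -13.6057 eV / n².

Energy at n = 3: E_3 = -13.6057 / 3² = -1.511744 eV
Energy at n = 1: E_1 = -13.6057 / 1² = -13.605700 eV

For emission (electron falling to lower state), the photon energy is:
E_photon = E_3 - E_1 = |-1.511744 - (-13.605700)|
E_photon = 12.094 eV

This energy is carried away by the emitted photon.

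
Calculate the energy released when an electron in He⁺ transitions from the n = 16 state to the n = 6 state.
1.29916 eV

The energy levels are E_n = -13.6057 Z² eV / n².

Energy at n = 16: E_16 = -13.6057 × 2² / 16² = -0.21258906 eV
Energy at n = 6: E_6 = -13.6057 × 2² / 6² = -1.51174444 eV

For emission (electron falling to lower state), the photon energy is:
E_photon = E_16 - E_6 = |-0.21258906 - (-1.51174444)|
E_photon = 1.29916 eV

This energy is carried away by the emitted photon.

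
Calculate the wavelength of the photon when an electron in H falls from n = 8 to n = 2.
388.80646 nm

First, find the transition energy using E_n = -13.6057 / n² eV:
E_8 = -13.6057 / 8² = -0.212589063 eV
E_2 = -13.6057 / 2² = -3.401425000 eV

Photon energy: |ΔE| = |E_2 - E_8| = 3.188835937 eV

Convert to wavelength using E = hc/λ with hc = 1239.84 eV·nm:
λ = hc/E = 1239.84 eV·nm / 3.188835937 eV
λ = 388.80646 nm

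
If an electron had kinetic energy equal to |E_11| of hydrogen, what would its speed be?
1.98881e+05 m/s (or 0.0663% of c)

The binding energy at n = 11 for hydrogen is:
E_11 = -13.6057/11² = -0.112443802 eV
|E_11| = 0.112443802 eV

Convert to Joules:
KE = 0.112443802 eV × (1.602177 × 10⁻¹⁹ J/eV) = 1.8015487e-20 J

Using KE = ½mv²:
v = √(2·KE/m_e)
v = √(2 × 1.8015487e-20 J / 9.10938 × 10⁻³¹ kg)
v = 1.98881e+05 m/s

This is approximately 0.0663% the speed of light.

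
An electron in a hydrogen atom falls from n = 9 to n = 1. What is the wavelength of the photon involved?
92.266 nm

First, find the transition energy using E_n = -13.6057 / n² eV:
E_9 = -13.6057 / 9² = -0.16797 eV
E_1 = -13.6057 / 1² = -13.60570 eV

Photon energy: |ΔE| = |E_1 - E_9| = 13.43773 eV

Convert to wavelength using E = hc/λ with hc = 1239.84 eV·nm:
λ = hc/E = 1239.84 eV·nm / 13.43773 eV
λ = 92.266 nm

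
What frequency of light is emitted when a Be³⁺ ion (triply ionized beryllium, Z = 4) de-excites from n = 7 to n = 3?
4.77e+15 Hz

First, find the transition energy:
E_7 = -13.6057 × 4² / 7² = -4.4427 eV
E_3 = -13.6057 × 4² / 3² = -24.1879 eV
|ΔE| = |E_3 - E_7| = 19.7452 eV

Convert to Joules: E = 19.7452 eV × (1.602177 × 10⁻¹⁹ J/eV) = 3.1635e-18 J

Using E = hf:
f = E/h = 3.1635e-18 J / (6.62607 × 10⁻³⁴ J·s)
f = 4.77e+15 Hz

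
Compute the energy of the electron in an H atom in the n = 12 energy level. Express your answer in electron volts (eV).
-0.0945 eV

The energy levels of a hydrogen-like atom are given by:
E_n = -13.6057 eV / n²

For n = 12:
E_12 = -13.6057 eV / 12²
E_12 = -13.6057 eV / 144
E_12 = -0.0945 eV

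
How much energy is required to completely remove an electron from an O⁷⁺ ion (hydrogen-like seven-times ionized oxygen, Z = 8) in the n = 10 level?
8.7076 eV

The ionization energy is the energy needed to remove the electron completely (n → ∞).

For a hydrogen-like ion with Z = 8, E_n = -13.6057 Z² / n² eV.

At n = 10: E_10 = -13.6057 × 8² / 10² = -8.7076480 eV
At n = ∞: E_∞ = 0 eV

Ionization energy = E_∞ - E_10 = 0 - (-8.7076480) = 8.7076480 eV
Ionization energy ≈ 8.7076 eV

This is also called the binding energy of the electron in state n = 10.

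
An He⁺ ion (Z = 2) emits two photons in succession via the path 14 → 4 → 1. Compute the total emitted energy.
54.14513 eV

The energy levels of He⁺ are E_n = -13.6057 × 2² / n² eV.

First transition (14 → 4):
ΔE₁ = |E_4 - E_14|
ΔE₁ = |-3.40142500000 - (-0.27766734694)| = 3.12375765 eV

Second transition (4 → 1):
ΔE₂ = |E_1 - E_4|
ΔE₂ = |-54.42280000000 - (-3.40142500000)| = 51.02137500 eV

Total energy released:
E_total = ΔE₁ + ΔE₂ = 3.12375765 + 51.02137500 = 54.14513 eV

Note: This equals the direct transition 14 → 1: 54.14513 eV ✓
Energy is conserved regardless of the path taken.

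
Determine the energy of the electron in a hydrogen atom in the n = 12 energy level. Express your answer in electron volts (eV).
-0.094 eV

The energy levels of a hydrogen-like atom are given by:
E_n = -13.6057 eV / n²

For n = 12:
E_12 = -13.6057 eV / 12²
E_12 = -13.6057 eV / 144
E_12 = -0.094 eV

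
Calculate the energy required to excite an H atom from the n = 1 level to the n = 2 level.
10.20 eV

The energy levels of a hydrogen-like atom are E_n = -13.6057 eV / n².

Energy at n = 1: E_1 = -13.6057 / 1² = -13.60570 eV
Energy at n = 2: E_2 = -13.6057 / 2² = -3.40143 eV

The excitation energy is the difference:
ΔE = E_2 - E_1
ΔE = -3.40143 - (-13.60570)
ΔE = 10.20 eV

Since this is positive, energy must be absorbed (photon absorption).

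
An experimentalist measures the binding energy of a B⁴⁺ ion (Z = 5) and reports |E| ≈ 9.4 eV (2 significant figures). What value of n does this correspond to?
n = 6

The exact energy levels follow E_n = -13.6057 Z² / n² eV with Z = 5.

The measured value (-9.4 eV) is reported to only 2 significant figures, so we must test candidate n values and see which one matches to that precision.

Candidate energies:
  n = 4:  E = -13.6057 × 5² / 4² = -21.25891 eV
  n = 5:  E = -13.6057 × 5² / 5² = -13.60570 eV
  n = 6:  E = -13.6057 × 5² / 6² = -9.44840 eV  ← matches
  n = 7:  E = -13.6057 × 5² / 7² = -6.94168 eV
  n = 8:  E = -13.6057 × 5² / 8² = -5.31473 eV

Checking against the measurement of -9.4 eV (2 sig figs), only n = 6 agrees:
E_6 = -9.44840 eV, which rounds to -9.4 eV ✓

Therefore n = 6.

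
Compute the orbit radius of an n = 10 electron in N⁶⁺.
0.7560 nm (or 7.5597 Å)

The Bohr radius formula is:
r_n = n² a₀ / Z

where a₀ = 0.0529177 nm is the Bohr radius.

For N⁶⁺ (Z = 7) at n = 10:
r_10 = 10² × 0.0529177 nm / 7
r_10 = 100 × 0.0529177 nm / 7
r_10 = 5.29177 nm / 7
r_10 = 0.7560 nm

The electron orbits at approximately 0.7560 nm from the nucleus.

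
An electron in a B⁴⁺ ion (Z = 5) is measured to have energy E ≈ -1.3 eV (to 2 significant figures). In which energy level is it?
n = 16

The exact energy levels follow E_n = -13.6057 Z² / n² eV with Z = 5.

The measured value (-1.3 eV) is reported to only 2 significant figures, so we must test candidate n values and see which one matches to that precision.

Candidate energies:
  n = 14:  E = -13.6057 × 5² / 14² = -1.73542 eV
  n = 15:  E = -13.6057 × 5² / 15² = -1.51174 eV
  n = 16:  E = -13.6057 × 5² / 16² = -1.32868 eV  ← matches
  n = 17:  E = -13.6057 × 5² / 17² = -1.17696 eV
  n = 18:  E = -13.6057 × 5² / 18² = -1.04982 eV

Checking against the measurement of -1.3 eV (2 sig figs), only n = 16 agrees:
E_16 = -1.32868 eV, which rounds to -1.3 eV ✓

Therefore n = 16.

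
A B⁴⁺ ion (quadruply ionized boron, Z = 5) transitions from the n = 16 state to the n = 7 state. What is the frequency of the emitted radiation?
1.36e+15 Hz

First, find the transition energy:
E_16 = -13.6057 × 5² / 16² = -1.3286816 eV
E_7 = -13.6057 × 5² / 7² = -6.9416837 eV
|ΔE| = |E_7 - E_16| = 5.6130021 eV

Convert to Joules: E = 5.6130021 eV × (1.602177 × 10⁻¹⁹ J/eV) = 8.9930e-19 J

Using E = hf:
f = E/h = 8.9930e-19 J / (6.62607 × 10⁻³⁴ J·s)
f = 1.36e+15 Hz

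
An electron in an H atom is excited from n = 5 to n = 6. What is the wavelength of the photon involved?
7455.80562 nm

First, find the transition energy using E_n = -13.6057 / n² eV:
E_5 = -13.6057 / 5² = -0.54422800000 eV
E_6 = -13.6057 / 6² = -0.37793611111 eV

Photon energy: |ΔE| = |E_6 - E_5| = 0.16629188889 eV

Convert to wavelength using E = hc/λ with hc = 1239.84 eV·nm:
λ = hc/E = 1239.84 eV·nm / 0.16629188889 eV
λ = 7455.80562 nm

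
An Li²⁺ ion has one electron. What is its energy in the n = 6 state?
-3.4014 eV

For hydrogen-like ions, the energy levels scale with Z²:
E_n = -13.6057 Z² / n² eV

For Li²⁺ (Z = 3) at n = 6:
E_6 = -13.6057 × 3² / 6²
E_6 = -13.6057 × 9 / 36
E_6 = -122.4513 / 36
E_6 = -3.4014 eV

The energy is 9 times more negative than hydrogen at the same n due to the stronger nuclear charge.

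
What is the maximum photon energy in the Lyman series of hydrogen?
13.60570 eV

The series limit corresponds to the transition from n = ∞ to n = 1.
This is the highest energy (shortest wavelength) transition in the Lyman series.

E_∞ = 0 eV
E_1 = -13.6057 / 1² = -13.60570 eV

Energy at series limit:
ΔE = E_∞ - E_1 = 0 - (-13.60570) = 13.60570 eV

This energy equals the ionization energy from the n = 1 state of hydrogen.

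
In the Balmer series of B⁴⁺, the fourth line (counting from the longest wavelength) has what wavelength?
16.4028 nm

The lines of a series are numbered from the longest wavelength (smallest ΔE) outward; the fourth line is the transition from n = n_f + 4 to n_f.
The Balmer series has all transitions ending at n_f = 2.

For B⁴⁺ (Z = 5), the fourth line (δ-line) is the jump from n = 6 to n = 2:
E_6 = -13.6057 × 5² / 6² = -9.448403 eV
E_2 = -13.6057 × 5² / 2² = -85.035625 eV
ΔE = E_6 - E_2 = 75.587222 eV

λ = hc/E = 1239.84 eV·nm / 75.587222 eV
λ = 16.4028 nm

This is the δ-line of the Balmer series in B⁴⁺.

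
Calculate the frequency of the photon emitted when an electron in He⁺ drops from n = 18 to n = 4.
7.82e+14 Hz

First, find the transition energy:
E_18 = -13.6057 × 2² / 18² = -0.16797 eV
E_4 = -13.6057 × 2² / 4² = -3.40143 eV
|ΔE| = |E_4 - E_18| = 3.23346 eV

Convert to Joules: E = 3.23346 eV × (1.602177 × 10⁻¹⁹ J/eV) = 5.1806e-19 J

Using E = hf:
f = E/h = 5.1806e-19 J / (6.62607 × 10⁻³⁴ J·s)
f = 7.82e+14 Hz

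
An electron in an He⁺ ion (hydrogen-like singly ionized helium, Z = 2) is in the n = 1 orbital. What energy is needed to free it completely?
54.423 eV

The ionization energy is the energy needed to remove the electron completely (n → ∞).

For a hydrogen-like ion with Z = 2, E_n = -13.6057 Z² / n² eV.

At n = 1: E_1 = -13.6057 × 2² / 1² = -54.422800 eV
At n = ∞: E_∞ = 0 eV

Ionization energy = E_∞ - E_1 = 0 - (-54.422800) = 54.422800 eV
Ionization energy ≈ 54.423 eV

This is also called the binding energy of the electron in state n = 1.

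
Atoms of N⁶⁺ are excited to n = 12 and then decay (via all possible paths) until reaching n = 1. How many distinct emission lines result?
66

The electron can occupy levels n = 1, 2, ..., 12 during de-excitation — that is m = 12 - 1 + 1 = 12 distinct levels.

The number of distinct spectral lines equals the number of ways to choose 2 of these m levels (each pair gives one possible emission transition):

Number of lines = m(m-1)/2 = 12×11/2 = 66

These correspond to all possible transitions between the 12 levels:
12 → 11, 12 → 10, 12 → 9, 12 → 8, 12 → 7, 12 → 6, 12 → 5, 12 → 4...

Each transition produces a photon with a unique energy (and thus wavelength). This count does not depend on Z.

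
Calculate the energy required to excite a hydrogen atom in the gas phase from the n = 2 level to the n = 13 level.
3.32092 eV

The energy levels of a hydrogen-like atom are E_n = -13.6057 eV / n².

Energy at n = 2: E_2 = -13.6057 / 2² = -3.40142500 eV
Energy at n = 13: E_13 = -13.6057 / 13² = -0.08050710 eV

The excitation energy is the difference:
ΔE = E_13 - E_2
ΔE = -0.08050710 - (-3.40142500)
ΔE = 3.32092 eV

Since this is positive, energy must be absorbed (photon absorption).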